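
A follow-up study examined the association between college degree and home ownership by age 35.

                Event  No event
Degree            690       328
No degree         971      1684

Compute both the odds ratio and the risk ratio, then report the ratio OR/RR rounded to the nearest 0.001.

Cells: a = 690, b = 328, c = 971, d = 1684.
OR = (690·1684)/(328·971) = 1161960/318488 = 3.64836
Risk in exposed = 690/1018 = 0.67780; risk in unexposed = 971/2655 = 0.36573; RR = 1.85330
OR/RR = 3.64836 / 1.85330 = 1.96857
The outcome is not rare, so the OR lies further from 1 than the RR.

1.969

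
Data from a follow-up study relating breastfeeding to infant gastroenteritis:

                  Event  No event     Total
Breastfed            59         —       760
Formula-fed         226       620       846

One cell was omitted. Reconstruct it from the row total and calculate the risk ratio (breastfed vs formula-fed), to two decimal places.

The missing cell is in the exposed row: 760 − 59 = 701.
So a = 59, b = 701, c = 226, d = 620.
RR = [a/(a+b)] / [c/(c+d)] = (59/760) / (226/846) = 0.07763/0.26714 = 0.29060

0.29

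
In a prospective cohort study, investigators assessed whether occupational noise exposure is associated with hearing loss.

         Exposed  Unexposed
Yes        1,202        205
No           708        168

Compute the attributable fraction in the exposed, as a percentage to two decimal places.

Reading the table with exposure as columns: a = 1202 (Exposed, case), b = 708 (Exposed, non-case), c = 205 (Unexposed, case), d = 168.
Risk in exposed = 1202/1910 = 0.62932; risk in unexposed = 205/373 = 0.54960.
RR = 0.62932/0.54960 = 1.14505
AR% = (RR − 1)/RR × 100 = (1.14505 − 1)/1.14505 × 100 = 12.6679%

12.67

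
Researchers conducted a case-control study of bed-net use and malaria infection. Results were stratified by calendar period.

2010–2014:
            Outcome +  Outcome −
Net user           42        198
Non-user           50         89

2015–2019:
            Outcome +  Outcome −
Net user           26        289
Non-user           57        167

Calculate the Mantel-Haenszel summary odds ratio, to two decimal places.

0.32

OR_MH = Σ(aᵢdᵢ/nᵢ) / Σ(bᵢcᵢ/nᵢ), where nᵢ is the stratum total.
Stratum 1 (2010–2014): n = 379; a·d/n = 42·89/379 = 9.8628; b·c/n = 198·50/379 = 26.1214
Stratum 2 (2015–2019): n = 539; a·d/n = 26·167/539 = 8.0557; b·c/n = 289·57/539 = 30.5622
OR_MH = (9.8628 + 8.0557) / (26.1214 + 30.5622) = 17.9185 / 56.6835 = 0.31611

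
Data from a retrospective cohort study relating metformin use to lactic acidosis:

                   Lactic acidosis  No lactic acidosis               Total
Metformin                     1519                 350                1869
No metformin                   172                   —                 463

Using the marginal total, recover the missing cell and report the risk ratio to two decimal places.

The missing cell is in the unexposed row: 463 − 172 = 291.
So a = 1519, b = 350, c = 172, d = 291.
RR = [a/(a+b)] / [c/(c+d)] = (1519/1869) / (172/463) = 0.81273/0.37149 = 2.18777

2.19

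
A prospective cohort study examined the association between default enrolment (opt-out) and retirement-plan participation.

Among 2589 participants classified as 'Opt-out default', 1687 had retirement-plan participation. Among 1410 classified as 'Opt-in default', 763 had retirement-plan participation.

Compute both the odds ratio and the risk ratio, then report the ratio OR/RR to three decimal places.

1.317

From the description: a = 1687, b = 902, c = 763, d = 647.
OR = (1687·647)/(902·763) = 1091489/688226 = 1.58595
Risk in exposed = 1687/2589 = 0.65160; risk in unexposed = 763/1410 = 0.54113; RR = 1.20414
OR/RR = 1.58595 / 1.20414 = 1.31708
The outcome is not rare, so the OR lies further from 1 than the RR.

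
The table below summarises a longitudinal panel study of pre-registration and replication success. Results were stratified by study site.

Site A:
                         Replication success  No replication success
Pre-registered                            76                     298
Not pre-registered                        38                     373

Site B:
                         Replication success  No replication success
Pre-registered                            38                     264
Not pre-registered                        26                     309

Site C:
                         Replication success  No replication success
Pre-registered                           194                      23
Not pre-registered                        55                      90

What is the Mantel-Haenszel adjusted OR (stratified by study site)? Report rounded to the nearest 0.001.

OR_MH = Σ(aᵢdᵢ/nᵢ) / Σ(bᵢcᵢ/nᵢ), where nᵢ is the stratum total.
Stratum 1 (Site A): n = 785; a·d/n = 76·373/785 = 36.1121; b·c/n = 298·38/785 = 14.4255
Stratum 2 (Site B): n = 637; a·d/n = 38·309/637 = 18.4333; b·c/n = 264·26/637 = 10.7755
Stratum 3 (Site C): n = 362; a·d/n = 194·90/362 = 48.2320; b·c/n = 23·55/362 = 3.4945
OR_MH = (36.1121 + 18.4333 + 48.2320) / (14.4255 + 10.7755 + 3.4945) = 102.7774 / 28.6955 = 3.58166

3.582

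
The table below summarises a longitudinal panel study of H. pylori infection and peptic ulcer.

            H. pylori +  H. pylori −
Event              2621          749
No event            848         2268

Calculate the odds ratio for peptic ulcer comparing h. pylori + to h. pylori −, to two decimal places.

Reading the table with exposure as columns: a = 2621 (H. pylori +, case), b = 848 (H. pylori +, non-case), c = 749 (H. pylori −, case), d = 2268.
OR = (a·d)/(b·c) = (2621 × 2268) / (848 × 749) = 5944428 / 635152 = 9.35906
The odds of peptic ulcer are about 9.36 times as high in the h. pylori + group.

9.36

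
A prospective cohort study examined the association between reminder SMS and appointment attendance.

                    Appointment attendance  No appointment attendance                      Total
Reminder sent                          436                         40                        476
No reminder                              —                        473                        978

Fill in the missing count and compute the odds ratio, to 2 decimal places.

10.21

The missing cell is in the unexposed row: 978 − 473 = 505.
So a = 436, b = 40, c = 505, d = 473.
OR = (a·d)/(b·c) = (436 × 473) / (40 × 505) = 206228 / 20200 = 10.20931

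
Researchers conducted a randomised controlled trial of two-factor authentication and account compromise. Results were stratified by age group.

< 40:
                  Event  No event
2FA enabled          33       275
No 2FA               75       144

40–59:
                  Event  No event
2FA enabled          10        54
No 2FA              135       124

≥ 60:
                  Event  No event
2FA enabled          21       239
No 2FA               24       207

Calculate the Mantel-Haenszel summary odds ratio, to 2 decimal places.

0.30

OR_MH = Σ(aᵢdᵢ/nᵢ) / Σ(bᵢcᵢ/nᵢ), where nᵢ is the stratum total.
Stratum 1 (< 40): n = 527; a·d/n = 33·144/527 = 9.0171; b·c/n = 275·75/527 = 39.1366
Stratum 2 (40–59): n = 323; a·d/n = 10·124/323 = 3.8390; b·c/n = 54·135/323 = 22.5697
Stratum 3 (≥ 60): n = 491; a·d/n = 21·207/491 = 8.8534; b·c/n = 239·24/491 = 11.6823
OR_MH = (9.0171 + 3.8390 + 8.8534) / (39.1366 + 22.5697 + 11.6823) = 21.7094 / 73.3886 = 0.29582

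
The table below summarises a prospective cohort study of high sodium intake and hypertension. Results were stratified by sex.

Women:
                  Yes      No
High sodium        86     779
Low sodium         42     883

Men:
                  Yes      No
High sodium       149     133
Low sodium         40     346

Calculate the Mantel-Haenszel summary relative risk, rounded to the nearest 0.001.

3.511

RR_MH = Σ(aᵢ·n₀ᵢ/nᵢ) / Σ(cᵢ·n₁ᵢ/nᵢ), with n₁ᵢ = aᵢ+bᵢ (exposed), n₀ᵢ = cᵢ+dᵢ (unexposed), nᵢ = n₁ᵢ+n₀ᵢ.
Stratum 1 (Women): n₁ = 865, n₀ = 925, n = 1790; a·n₀/n = 86·925/1790 = 44.4413; c·n₁/n = 42·865/1790 = 20.2961
Stratum 2 (Men): n₁ = 282, n₀ = 386, n = 668; a·n₀/n = 149·386/668 = 86.0988; c·n₁/n = 40·282/668 = 16.8862
RR_MH = (44.4413 + 86.0988) / (20.2961 + 16.8862) = 130.5401 / 37.1823 = 3.51081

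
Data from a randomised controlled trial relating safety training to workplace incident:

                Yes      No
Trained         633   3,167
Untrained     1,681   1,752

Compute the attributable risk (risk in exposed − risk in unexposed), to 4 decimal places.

-0.3231

Cells: a = 633, b = 3167, c = 1681, d = 1752.
Risk in exposed = 633/3800 = 0.166579; risk in unexposed = 1681/3433 = 0.489659.
Risk difference = 0.166579 − 0.489659 = -0.323080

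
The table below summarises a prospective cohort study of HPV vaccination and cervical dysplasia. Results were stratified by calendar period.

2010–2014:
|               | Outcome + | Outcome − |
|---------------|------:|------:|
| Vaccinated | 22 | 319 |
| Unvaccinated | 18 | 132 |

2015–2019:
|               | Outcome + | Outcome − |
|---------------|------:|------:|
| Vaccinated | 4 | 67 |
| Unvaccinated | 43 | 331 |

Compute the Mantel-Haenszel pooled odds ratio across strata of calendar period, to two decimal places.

OR_MH = Σ(aᵢdᵢ/nᵢ) / Σ(bᵢcᵢ/nᵢ), where nᵢ is the stratum total.
Stratum 1 (2010–2014): n = 491; a·d/n = 22·132/491 = 5.9145; b·c/n = 319·18/491 = 11.6945
Stratum 2 (2015–2019): n = 445; a·d/n = 4·331/445 = 2.9753; b·c/n = 67·43/445 = 6.4742
OR_MH = (5.9145 + 2.9753) / (11.6945 + 6.4742) = 8.8897 / 18.1687 = 0.48929

0.49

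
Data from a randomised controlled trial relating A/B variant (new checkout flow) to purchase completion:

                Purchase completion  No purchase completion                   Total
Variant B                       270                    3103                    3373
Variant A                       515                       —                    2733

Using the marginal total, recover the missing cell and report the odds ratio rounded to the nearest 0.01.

0.37

The missing cell is in the unexposed row: 2733 − 515 = 2218.
So a = 270, b = 3103, c = 515, d = 2218.
OR = (a·d)/(b·c) = (270 × 2218) / (3103 × 515) = 598860 / 1598045 = 0.37475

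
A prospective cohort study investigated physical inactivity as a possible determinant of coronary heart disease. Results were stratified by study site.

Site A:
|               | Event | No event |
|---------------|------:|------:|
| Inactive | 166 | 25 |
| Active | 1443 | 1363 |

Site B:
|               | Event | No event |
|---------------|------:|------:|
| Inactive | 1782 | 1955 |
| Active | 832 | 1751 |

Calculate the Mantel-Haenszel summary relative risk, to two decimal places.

RR_MH = Σ(aᵢ·n₀ᵢ/nᵢ) / Σ(cᵢ·n₁ᵢ/nᵢ), with n₁ᵢ = aᵢ+bᵢ (exposed), n₀ᵢ = cᵢ+dᵢ (unexposed), nᵢ = n₁ᵢ+n₀ᵢ.
Stratum 1 (Site A): n₁ = 191, n₀ = 2806, n = 2997; a·n₀/n = 166·2806/2997 = 155.4208; c·n₁/n = 1443·191/2997 = 91.9630
Stratum 2 (Site B): n₁ = 3737, n₀ = 2583, n = 6320; a·n₀/n = 1782·2583/6320 = 728.3079; c·n₁/n = 832·3737/6320 = 491.9595
RR_MH = (155.4208 + 728.3079) / (91.9630 + 491.9595) = 883.7287 / 583.9225 = 1.51343

1.51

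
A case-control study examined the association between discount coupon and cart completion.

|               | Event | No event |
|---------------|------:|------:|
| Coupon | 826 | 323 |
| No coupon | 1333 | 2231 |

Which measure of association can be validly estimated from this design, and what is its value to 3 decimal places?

4.280

Cells: a = 826, b = 323, c = 1333, d = 2231.
This is a case-control study: participants were sampled on outcome status, so risks in the source population cannot be estimated directly — relative risk is not valid here. The odds ratio is the appropriate measure.
OR = (a·d)/(b·c) = (826 × 2231) / (323 × 1333) = 1842806 / 430559 = 4.28003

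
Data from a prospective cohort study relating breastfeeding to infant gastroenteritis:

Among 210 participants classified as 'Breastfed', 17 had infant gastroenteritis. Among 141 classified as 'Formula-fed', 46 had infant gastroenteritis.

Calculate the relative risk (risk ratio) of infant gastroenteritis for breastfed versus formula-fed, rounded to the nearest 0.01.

From the description: a = 17, b = 193, c = 46, d = 95.
Risk in exposed = 17/210 = 0.08095; risk in unexposed = 46/141 = 0.32624.
RR = 0.08095 / 0.32624 = 0.24814
The risk is 75% lower among the exposed than among the unexposed.

0.25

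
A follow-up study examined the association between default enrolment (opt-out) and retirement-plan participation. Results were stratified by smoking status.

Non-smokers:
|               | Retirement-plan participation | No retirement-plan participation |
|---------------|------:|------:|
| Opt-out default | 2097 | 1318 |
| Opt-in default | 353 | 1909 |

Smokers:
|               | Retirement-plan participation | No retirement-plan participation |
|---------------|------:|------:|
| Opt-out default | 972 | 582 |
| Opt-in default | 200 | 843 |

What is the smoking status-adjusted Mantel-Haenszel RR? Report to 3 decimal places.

RR_MH = Σ(aᵢ·n₀ᵢ/nᵢ) / Σ(cᵢ·n₁ᵢ/nᵢ), with n₁ᵢ = aᵢ+bᵢ (exposed), n₀ᵢ = cᵢ+dᵢ (unexposed), nᵢ = n₁ᵢ+n₀ᵢ.
Stratum 1 (Non-smokers): n₁ = 3415, n₀ = 2262, n = 5677; a·n₀/n = 2097·2262/5677 = 835.5494; c·n₁/n = 353·3415/5677 = 212.3472
Stratum 2 (Smokers): n₁ = 1554, n₀ = 1043, n = 2597; a·n₀/n = 972·1043/2597 = 390.3720; c·n₁/n = 200·1554/2597 = 119.6765
RR_MH = (835.5494 + 390.3720) / (212.3472 + 119.6765) = 1225.9214 / 332.0237 = 3.69227

3.692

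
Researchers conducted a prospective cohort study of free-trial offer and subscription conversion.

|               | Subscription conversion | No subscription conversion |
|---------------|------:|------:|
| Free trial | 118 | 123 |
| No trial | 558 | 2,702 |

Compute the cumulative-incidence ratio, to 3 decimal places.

2.861

Cells: a = 118, b = 123, c = 558, d = 2702.
Risk in exposed = 118/241 = 0.48963; risk in unexposed = 558/3260 = 0.17117.
RR = 0.48963 / 0.17117 = 2.86054
The risk among the exposed is 2.86 times that among the unexposed.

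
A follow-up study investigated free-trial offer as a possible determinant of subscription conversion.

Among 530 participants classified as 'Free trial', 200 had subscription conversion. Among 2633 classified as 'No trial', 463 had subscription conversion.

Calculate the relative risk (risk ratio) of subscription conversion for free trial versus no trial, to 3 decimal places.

2.146

From the description: a = 200, b = 330, c = 463, d = 2170.
Risk in exposed = 200/530 = 0.37736; risk in unexposed = 463/2633 = 0.17585.
RR = 0.37736 / 0.17585 = 2.14597
The risk among the exposed is 2.15 times that among the unexposed.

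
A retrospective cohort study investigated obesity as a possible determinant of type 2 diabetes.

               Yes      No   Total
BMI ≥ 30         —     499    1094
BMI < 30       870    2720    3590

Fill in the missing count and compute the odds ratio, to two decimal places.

The missing cell is in the exposed row: 1094 − 499 = 595.
So a = 595, b = 499, c = 870, d = 2720.
OR = (a·d)/(b·c) = (595 × 2720) / (499 × 870) = 1618400 / 434130 = 3.72792

3.73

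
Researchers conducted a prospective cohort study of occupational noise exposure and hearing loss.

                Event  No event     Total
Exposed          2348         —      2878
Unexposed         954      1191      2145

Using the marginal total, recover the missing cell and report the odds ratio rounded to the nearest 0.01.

5.53

The missing cell is in the exposed row: 2878 − 2348 = 530.
So a = 2348, b = 530, c = 954, d = 1191.
OR = (a·d)/(b·c) = (2348 × 1191) / (530 × 954) = 2796468 / 505620 = 5.53077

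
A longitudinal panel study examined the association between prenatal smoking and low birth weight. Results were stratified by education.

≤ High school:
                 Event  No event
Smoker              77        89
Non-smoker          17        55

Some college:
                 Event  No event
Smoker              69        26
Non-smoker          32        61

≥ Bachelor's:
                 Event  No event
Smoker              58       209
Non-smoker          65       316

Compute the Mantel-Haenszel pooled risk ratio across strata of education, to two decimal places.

RR_MH = Σ(aᵢ·n₀ᵢ/nᵢ) / Σ(cᵢ·n₁ᵢ/nᵢ), with n₁ᵢ = aᵢ+bᵢ (exposed), n₀ᵢ = cᵢ+dᵢ (unexposed), nᵢ = n₁ᵢ+n₀ᵢ.
Stratum 1 (≤ High school): n₁ = 166, n₀ = 72, n = 238; a·n₀/n = 77·72/238 = 23.2941; c·n₁/n = 17·166/238 = 11.8571
Stratum 2 (Some college): n₁ = 95, n₀ = 93, n = 188; a·n₀/n = 69·93/188 = 34.1330; c·n₁/n = 32·95/188 = 16.1702
Stratum 3 (≥ Bachelor's): n₁ = 267, n₀ = 381, n = 648; a·n₀/n = 58·381/648 = 34.1019; c·n₁/n = 65·267/648 = 26.7824
RR_MH = (23.2941 + 34.1330 + 34.1019) / (11.8571 + 16.1702 + 26.7824) = 91.5289 / 54.8098 = 1.66994

1.67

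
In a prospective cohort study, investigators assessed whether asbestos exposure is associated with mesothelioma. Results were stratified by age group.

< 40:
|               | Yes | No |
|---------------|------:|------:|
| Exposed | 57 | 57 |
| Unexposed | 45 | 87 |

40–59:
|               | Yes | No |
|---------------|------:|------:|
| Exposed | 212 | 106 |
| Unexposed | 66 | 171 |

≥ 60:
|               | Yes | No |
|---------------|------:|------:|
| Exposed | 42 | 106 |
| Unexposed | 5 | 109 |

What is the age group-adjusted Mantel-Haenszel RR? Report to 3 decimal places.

RR_MH = Σ(aᵢ·n₀ᵢ/nᵢ) / Σ(cᵢ·n₁ᵢ/nᵢ), with n₁ᵢ = aᵢ+bᵢ (exposed), n₀ᵢ = cᵢ+dᵢ (unexposed), nᵢ = n₁ᵢ+n₀ᵢ.
Stratum 1 (< 40): n₁ = 114, n₀ = 132, n = 246; a·n₀/n = 57·132/246 = 30.5854; c·n₁/n = 45·114/246 = 20.8537
Stratum 2 (40–59): n₁ = 318, n₀ = 237, n = 555; a·n₀/n = 212·237/555 = 90.5297; c·n₁/n = 66·318/555 = 37.8162
Stratum 3 (≥ 60): n₁ = 148, n₀ = 114, n = 262; a·n₀/n = 42·114/262 = 18.2748; c·n₁/n = 5·148/262 = 2.8244
RR_MH = (30.5854 + 90.5297 + 18.2748) / (20.8537 + 37.8162 + 2.8244) = 139.3899 / 61.4943 = 2.26671

2.267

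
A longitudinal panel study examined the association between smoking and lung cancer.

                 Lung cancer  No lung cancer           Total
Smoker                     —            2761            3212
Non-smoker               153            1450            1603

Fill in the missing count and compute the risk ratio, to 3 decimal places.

The missing cell is in the exposed row: 3212 − 2761 = 451.
So a = 451, b = 2761, c = 153, d = 1450.
RR = [a/(a+b)] / [c/(c+d)] = (451/3212) / (153/1603) = 0.14041/0.09545 = 1.47110

1.471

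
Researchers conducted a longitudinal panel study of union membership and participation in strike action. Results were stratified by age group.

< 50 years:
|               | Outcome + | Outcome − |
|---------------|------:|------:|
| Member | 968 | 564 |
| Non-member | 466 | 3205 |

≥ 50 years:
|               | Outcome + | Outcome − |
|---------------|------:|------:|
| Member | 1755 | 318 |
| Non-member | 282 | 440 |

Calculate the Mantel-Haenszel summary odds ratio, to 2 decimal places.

OR_MH = Σ(aᵢdᵢ/nᵢ) / Σ(bᵢcᵢ/nᵢ), where nᵢ is the stratum total.
Stratum 1 (< 50 years): n = 5203; a·d/n = 968·3205/5203 = 596.2791; b·c/n = 564·466/5203 = 50.5139
Stratum 2 (≥ 50 years): n = 2795; a·d/n = 1755·440/2795 = 276.2791; b·c/n = 318·282/2795 = 32.0844
OR_MH = (596.2791 + 276.2791) / (50.5139 + 32.0844) = 872.5581 / 82.5984 = 10.56387

10.56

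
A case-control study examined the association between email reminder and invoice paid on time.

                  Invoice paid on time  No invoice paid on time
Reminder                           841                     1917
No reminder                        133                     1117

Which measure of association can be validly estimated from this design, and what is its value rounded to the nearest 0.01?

3.68

Cells: a = 841, b = 1917, c = 133, d = 1117.
This is a case-control study: participants were sampled on outcome status, so risks in the source population cannot be estimated directly — relative risk is not valid here. The odds ratio is the appropriate measure.
OR = (a·d)/(b·c) = (841 × 1117) / (1917 × 133) = 939397 / 254961 = 3.68447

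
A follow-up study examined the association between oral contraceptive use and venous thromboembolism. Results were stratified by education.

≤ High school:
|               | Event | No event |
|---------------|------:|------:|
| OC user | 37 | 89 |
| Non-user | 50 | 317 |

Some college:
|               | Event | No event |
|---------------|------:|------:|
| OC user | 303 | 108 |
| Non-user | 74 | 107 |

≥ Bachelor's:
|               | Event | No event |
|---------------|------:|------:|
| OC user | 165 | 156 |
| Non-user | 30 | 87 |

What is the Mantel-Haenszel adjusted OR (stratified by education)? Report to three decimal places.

3.352

OR_MH = Σ(aᵢdᵢ/nᵢ) / Σ(bᵢcᵢ/nᵢ), where nᵢ is the stratum total.
Stratum 1 (≤ High school): n = 493; a·d/n = 37·317/493 = 23.7911; b·c/n = 89·50/493 = 9.0264
Stratum 2 (Some college): n = 592; a·d/n = 303·107/592 = 54.7652; b·c/n = 108·74/592 = 13.5000
Stratum 3 (≥ Bachelor's): n = 438; a·d/n = 165·87/438 = 32.7740; b·c/n = 156·30/438 = 10.6849
OR_MH = (23.7911 + 54.7652 + 32.7740) / (9.0264 + 13.5000 + 10.6849) = 111.3303 / 33.2113 = 3.35218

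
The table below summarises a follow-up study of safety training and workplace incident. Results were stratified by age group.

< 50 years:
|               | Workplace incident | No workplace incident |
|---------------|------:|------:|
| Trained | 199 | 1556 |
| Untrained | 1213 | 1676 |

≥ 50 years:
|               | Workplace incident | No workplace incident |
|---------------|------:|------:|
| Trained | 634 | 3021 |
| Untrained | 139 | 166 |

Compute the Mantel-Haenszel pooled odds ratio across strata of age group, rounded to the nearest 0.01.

0.19

OR_MH = Σ(aᵢdᵢ/nᵢ) / Σ(bᵢcᵢ/nᵢ), where nᵢ is the stratum total.
Stratum 1 (< 50 years): n = 4644; a·d/n = 199·1676/4644 = 71.8183; b·c/n = 1556·1213/4644 = 406.4229
Stratum 2 (≥ 50 years): n = 3960; a·d/n = 634·166/3960 = 26.5768; b·c/n = 3021·139/3960 = 106.0402
OR_MH = (71.8183 + 26.5768) / (406.4229 + 106.0402) = 98.3950 / 512.4631 = 0.19200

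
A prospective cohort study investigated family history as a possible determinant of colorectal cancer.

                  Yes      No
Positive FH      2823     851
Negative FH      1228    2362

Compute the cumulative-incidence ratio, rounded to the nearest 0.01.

Cells: a = 2823, b = 851, c = 1228, d = 2362.
Risk in exposed = 2823/3674 = 0.76837; risk in unexposed = 1228/3590 = 0.34206.
RR = 0.76837 / 0.34206 = 2.24630
The risk among the exposed is 2.25 times that among the unexposed.

2.25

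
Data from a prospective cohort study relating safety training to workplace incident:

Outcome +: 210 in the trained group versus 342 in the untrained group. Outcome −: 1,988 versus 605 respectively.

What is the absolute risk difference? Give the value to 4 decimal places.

From the description: a = 210, b = 1988, c = 342, d = 605.
Risk in exposed = 210/2198 = 0.095541; risk in unexposed = 342/947 = 0.361140.
Risk difference = 0.095541 − 0.361140 = -0.265599

-0.2656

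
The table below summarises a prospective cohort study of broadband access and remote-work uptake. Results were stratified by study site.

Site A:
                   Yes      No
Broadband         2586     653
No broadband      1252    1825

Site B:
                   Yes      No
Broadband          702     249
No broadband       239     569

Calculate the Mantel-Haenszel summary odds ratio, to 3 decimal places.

OR_MH = Σ(aᵢdᵢ/nᵢ) / Σ(bᵢcᵢ/nᵢ), where nᵢ is the stratum total.
Stratum 1 (Site A): n = 6316; a·d/n = 2586·1825/6316 = 747.2213; b·c/n = 653·1252/6316 = 129.4421
Stratum 2 (Site B): n = 1759; a·d/n = 702·569/1759 = 227.0824; b·c/n = 249·239/1759 = 33.8323
OR_MH = (747.2213 + 227.0824) / (129.4421 + 33.8323) = 974.3038 / 163.2743 = 5.96728

5.967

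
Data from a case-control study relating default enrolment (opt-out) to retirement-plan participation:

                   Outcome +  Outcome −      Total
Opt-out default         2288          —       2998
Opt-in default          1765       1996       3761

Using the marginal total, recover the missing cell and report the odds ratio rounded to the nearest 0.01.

The missing cell is in the exposed row: 2998 − 2288 = 710.
So a = 2288, b = 710, c = 1765, d = 1996.
OR = (a·d)/(b·c) = (2288 × 1996) / (710 × 1765) = 4566848 / 1253150 = 3.64429

3.64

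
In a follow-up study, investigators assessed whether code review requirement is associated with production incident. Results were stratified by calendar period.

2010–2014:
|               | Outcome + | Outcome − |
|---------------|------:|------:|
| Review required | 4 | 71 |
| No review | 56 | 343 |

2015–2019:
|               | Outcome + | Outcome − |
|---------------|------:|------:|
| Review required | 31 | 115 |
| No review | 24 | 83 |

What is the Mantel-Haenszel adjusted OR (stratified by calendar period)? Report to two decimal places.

0.68

OR_MH = Σ(aᵢdᵢ/nᵢ) / Σ(bᵢcᵢ/nᵢ), where nᵢ is the stratum total.
Stratum 1 (2010–2014): n = 474; a·d/n = 4·343/474 = 2.8945; b·c/n = 71·56/474 = 8.3882
Stratum 2 (2015–2019): n = 253; a·d/n = 31·83/253 = 10.1700; b·c/n = 115·24/253 = 10.9091
OR_MH = (2.8945 + 10.1700) / (8.3882 + 10.9091) = 13.0645 / 19.2973 = 0.67701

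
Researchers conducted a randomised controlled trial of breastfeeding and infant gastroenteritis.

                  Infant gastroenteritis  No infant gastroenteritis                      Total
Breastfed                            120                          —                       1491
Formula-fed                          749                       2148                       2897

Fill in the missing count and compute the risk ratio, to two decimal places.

0.31

The missing cell is in the exposed row: 1491 − 120 = 1371.
So a = 120, b = 1371, c = 749, d = 2148.
RR = [a/(a+b)] / [c/(c+d)] = (120/1491) / (749/2897) = 0.08048/0.25854 = 0.31129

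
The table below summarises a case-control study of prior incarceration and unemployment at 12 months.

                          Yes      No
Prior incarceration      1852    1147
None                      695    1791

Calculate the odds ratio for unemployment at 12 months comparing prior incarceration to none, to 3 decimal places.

Cells: a = 1852, b = 1147, c = 695, d = 1791.
OR = (a·d)/(b·c) = (1852 × 1791) / (1147 × 695) = 3316932 / 797165 = 4.16091
The odds of unemployment at 12 months are about 4.16 times as high in the prior incarceration group.

4.161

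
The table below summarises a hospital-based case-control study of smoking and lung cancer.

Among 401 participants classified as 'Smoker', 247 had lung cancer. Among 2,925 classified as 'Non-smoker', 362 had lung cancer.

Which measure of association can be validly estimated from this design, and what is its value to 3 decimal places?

11.356

From the description: a = 247, b = 154, c = 362, d = 2563.
This is a hospital-based case-control study: participants were sampled on outcome status, so risks in the source population cannot be estimated directly — relative risk is not valid here. The odds ratio is the appropriate measure.
OR = (a·d)/(b·c) = (247 × 2563) / (154 × 362) = 633061 / 55748 = 11.35576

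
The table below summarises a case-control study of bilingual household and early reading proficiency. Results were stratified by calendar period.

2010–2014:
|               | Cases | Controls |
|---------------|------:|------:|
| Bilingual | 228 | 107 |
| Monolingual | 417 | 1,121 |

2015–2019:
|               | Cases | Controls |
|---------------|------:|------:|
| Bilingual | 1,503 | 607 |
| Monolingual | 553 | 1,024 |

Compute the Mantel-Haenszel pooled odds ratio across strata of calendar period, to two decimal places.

4.82

OR_MH = Σ(aᵢdᵢ/nᵢ) / Σ(bᵢcᵢ/nᵢ), where nᵢ is the stratum total.
Stratum 1 (2010–2014): n = 1873; a·d/n = 228·1121/1873 = 136.4592; b·c/n = 107·417/1873 = 23.8222
Stratum 2 (2015–2019): n = 3687; a·d/n = 1503·1024/3687 = 417.4321; b·c/n = 607·553/3687 = 91.0418
OR_MH = (136.4592 + 417.4321) / (23.8222 + 91.0418) = 553.8912 / 114.8640 = 4.82215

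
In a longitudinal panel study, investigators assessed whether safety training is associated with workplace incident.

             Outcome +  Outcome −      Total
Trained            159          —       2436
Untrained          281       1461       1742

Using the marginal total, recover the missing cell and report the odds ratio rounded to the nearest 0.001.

0.363

The missing cell is in the exposed row: 2436 − 159 = 2277.
So a = 159, b = 2277, c = 281, d = 1461.
OR = (a·d)/(b·c) = (159 × 1461) / (2277 × 281) = 232299 / 639837 = 0.36306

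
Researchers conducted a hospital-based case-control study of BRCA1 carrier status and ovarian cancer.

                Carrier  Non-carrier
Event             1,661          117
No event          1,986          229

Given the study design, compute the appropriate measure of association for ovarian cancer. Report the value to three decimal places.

Reading the table with exposure as columns: a = 1661 (Carrier, case), b = 1986 (Carrier, non-case), c = 117 (Non-carrier, case), d = 229.
This is a hospital-based case-control study: participants were sampled on outcome status, so risks in the source population cannot be estimated directly — relative risk is not valid here. The odds ratio is the appropriate measure.
OR = (a·d)/(b·c) = (1661 × 229) / (1986 × 117) = 380369 / 232362 = 1.63697

1.637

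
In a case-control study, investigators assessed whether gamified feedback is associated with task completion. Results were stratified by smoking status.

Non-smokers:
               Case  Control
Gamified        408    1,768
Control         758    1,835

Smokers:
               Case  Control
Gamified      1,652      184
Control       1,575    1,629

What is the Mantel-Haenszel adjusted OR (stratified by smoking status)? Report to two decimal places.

OR_MH = Σ(aᵢdᵢ/nᵢ) / Σ(bᵢcᵢ/nᵢ), where nᵢ is the stratum total.
Stratum 1 (Non-smokers): n = 4769; a·d/n = 408·1835/4769 = 156.9889; b·c/n = 1768·758/4769 = 281.0115
Stratum 2 (Smokers): n = 5040; a·d/n = 1652·1629/5040 = 533.9500; b·c/n = 184·1575/5040 = 57.5000
OR_MH = (156.9889 + 533.9500) / (281.0115 + 57.5000) = 690.9389 / 338.5115 = 2.04111

2.04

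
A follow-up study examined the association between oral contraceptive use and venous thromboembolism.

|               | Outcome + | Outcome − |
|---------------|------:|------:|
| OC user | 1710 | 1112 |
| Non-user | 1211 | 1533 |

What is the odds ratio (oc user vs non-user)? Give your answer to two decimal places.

1.95

Cells: a = 1710, b = 1112, c = 1211, d = 1533.
OR = (a·d)/(b·c) = (1710 × 1533) / (1112 × 1211) = 2621430 / 1346632 = 1.94666
The odds of venous thromboembolism are about 1.95 times as high in the oc user group.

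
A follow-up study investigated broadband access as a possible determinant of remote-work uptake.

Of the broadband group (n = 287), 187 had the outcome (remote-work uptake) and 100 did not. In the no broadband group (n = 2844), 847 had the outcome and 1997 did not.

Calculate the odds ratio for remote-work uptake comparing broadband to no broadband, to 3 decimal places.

From the description: a = 187, b = 100, c = 847, d = 1997.
OR = (a·d)/(b·c) = (187 × 1997) / (100 × 847) = 373439 / 84700 = 4.40896
The odds of remote-work uptake are about 4.41 times as high in the broadband group.

4.409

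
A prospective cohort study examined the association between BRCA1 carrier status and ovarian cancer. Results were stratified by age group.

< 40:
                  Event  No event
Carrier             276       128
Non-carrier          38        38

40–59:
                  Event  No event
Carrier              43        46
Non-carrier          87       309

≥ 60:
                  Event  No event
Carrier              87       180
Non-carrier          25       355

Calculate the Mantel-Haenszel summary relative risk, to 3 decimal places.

RR_MH = Σ(aᵢ·n₀ᵢ/nᵢ) / Σ(cᵢ·n₁ᵢ/nᵢ), with n₁ᵢ = aᵢ+bᵢ (exposed), n₀ᵢ = cᵢ+dᵢ (unexposed), nᵢ = n₁ᵢ+n₀ᵢ.
Stratum 1 (< 40): n₁ = 404, n₀ = 76, n = 480; a·n₀/n = 276·76/480 = 43.7000; c·n₁/n = 38·404/480 = 31.9833
Stratum 2 (40–59): n₁ = 89, n₀ = 396, n = 485; a·n₀/n = 43·396/485 = 35.1093; c·n₁/n = 87·89/485 = 15.9649
Stratum 3 (≥ 60): n₁ = 267, n₀ = 380, n = 647; a·n₀/n = 87·380/647 = 51.0974; c·n₁/n = 25·267/647 = 10.3168
RR_MH = (43.7000 + 35.1093 + 51.0974) / (31.9833 + 15.9649 + 10.3168) = 129.9067 / 58.2651 = 2.22958

2.230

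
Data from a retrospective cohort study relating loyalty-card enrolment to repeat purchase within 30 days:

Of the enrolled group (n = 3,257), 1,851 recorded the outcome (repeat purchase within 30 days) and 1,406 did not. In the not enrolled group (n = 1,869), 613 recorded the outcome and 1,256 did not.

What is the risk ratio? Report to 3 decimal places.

From the description: a = 1851, b = 1406, c = 613, d = 1256.
Risk in exposed = 1851/3257 = 0.56831; risk in unexposed = 613/1869 = 0.32798.
RR = 0.56831 / 0.32798 = 1.73276
The risk among the exposed is 1.73 times that among the unexposed.

1.733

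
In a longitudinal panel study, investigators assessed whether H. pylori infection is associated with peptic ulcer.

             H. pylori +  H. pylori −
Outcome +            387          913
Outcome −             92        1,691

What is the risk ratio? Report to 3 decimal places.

Reading the table with exposure as columns: a = 387 (H. pylori +, case), b = 92 (H. pylori +, non-case), c = 913 (H. pylori −, case), d = 1691.
Risk in exposed = 387/479 = 0.80793; risk in unexposed = 913/2604 = 0.35061.
RR = 0.80793 / 0.35061 = 2.30434
The risk among the exposed is 2.30 times that among the unexposed.

2.304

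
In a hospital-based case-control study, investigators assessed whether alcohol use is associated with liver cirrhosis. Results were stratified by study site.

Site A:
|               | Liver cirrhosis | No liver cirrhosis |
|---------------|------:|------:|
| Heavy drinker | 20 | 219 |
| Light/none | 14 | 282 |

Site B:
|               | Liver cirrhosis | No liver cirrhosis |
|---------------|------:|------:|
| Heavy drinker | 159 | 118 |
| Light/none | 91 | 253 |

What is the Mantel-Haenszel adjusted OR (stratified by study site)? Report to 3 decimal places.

3.272

OR_MH = Σ(aᵢdᵢ/nᵢ) / Σ(bᵢcᵢ/nᵢ), where nᵢ is the stratum total.
Stratum 1 (Site A): n = 535; a·d/n = 20·282/535 = 10.5421; b·c/n = 219·14/535 = 5.7308
Stratum 2 (Site B): n = 621; a·d/n = 159·253/621 = 64.7778; b·c/n = 118·91/621 = 17.2915
OR_MH = (10.5421 + 64.7778) / (5.7308 + 17.2915) = 75.3198 / 23.0223 = 3.27160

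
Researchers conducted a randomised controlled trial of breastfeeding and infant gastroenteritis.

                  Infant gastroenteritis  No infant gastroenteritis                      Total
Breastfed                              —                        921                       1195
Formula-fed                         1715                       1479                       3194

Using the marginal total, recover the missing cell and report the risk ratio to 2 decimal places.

The missing cell is in the exposed row: 1195 − 921 = 274.
So a = 274, b = 921, c = 1715, d = 1479.
RR = [a/(a+b)] / [c/(c+d)] = (274/1195) / (1715/3194) = 0.22929/0.53694 = 0.42703

0.43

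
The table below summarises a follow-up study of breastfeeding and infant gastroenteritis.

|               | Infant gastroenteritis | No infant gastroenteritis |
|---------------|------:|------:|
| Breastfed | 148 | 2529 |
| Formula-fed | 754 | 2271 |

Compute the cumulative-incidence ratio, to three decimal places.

0.222

Cells: a = 148, b = 2529, c = 754, d = 2271.
Risk in exposed = 148/2677 = 0.05529; risk in unexposed = 754/3025 = 0.24926.
RR = 0.05529 / 0.24926 = 0.22180
The risk is 78% lower among the exposed than among the unexposed.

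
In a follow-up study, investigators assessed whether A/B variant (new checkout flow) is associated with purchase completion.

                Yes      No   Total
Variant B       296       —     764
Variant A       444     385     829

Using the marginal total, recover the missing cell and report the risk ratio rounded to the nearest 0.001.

0.723

The missing cell is in the exposed row: 764 − 296 = 468.
So a = 296, b = 468, c = 444, d = 385.
RR = [a/(a+b)] / [c/(c+d)] = (296/764) / (444/829) = 0.38743/0.53559 = 0.72339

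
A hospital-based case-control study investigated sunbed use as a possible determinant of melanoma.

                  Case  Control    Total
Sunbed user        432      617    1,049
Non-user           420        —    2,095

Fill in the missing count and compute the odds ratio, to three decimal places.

2.792

The missing cell is in the unexposed row: 2095 − 420 = 1675.
So a = 432, b = 617, c = 420, d = 1675.
OR = (a·d)/(b·c) = (432 × 1675) / (617 × 420) = 723600 / 259140 = 2.79231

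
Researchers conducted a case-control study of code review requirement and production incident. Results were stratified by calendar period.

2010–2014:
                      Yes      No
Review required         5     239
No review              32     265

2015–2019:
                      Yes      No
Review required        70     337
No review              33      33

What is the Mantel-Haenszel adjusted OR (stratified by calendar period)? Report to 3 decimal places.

OR_MH = Σ(aᵢdᵢ/nᵢ) / Σ(bᵢcᵢ/nᵢ), where nᵢ is the stratum total.
Stratum 1 (2010–2014): n = 541; a·d/n = 5·265/541 = 2.4492; b·c/n = 239·32/541 = 14.1368
Stratum 2 (2015–2019): n = 473; a·d/n = 70·33/473 = 4.8837; b·c/n = 337·33/473 = 23.5116
OR_MH = (2.4492 + 4.8837) / (14.1368 + 23.5116) = 7.3329 / 37.6484 = 0.19477

0.195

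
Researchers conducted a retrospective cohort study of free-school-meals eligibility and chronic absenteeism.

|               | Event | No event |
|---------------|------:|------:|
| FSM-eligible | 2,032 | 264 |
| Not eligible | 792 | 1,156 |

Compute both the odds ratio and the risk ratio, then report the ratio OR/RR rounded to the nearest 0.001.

Cells: a = 2032, b = 264, c = 792, d = 1156.
OR = (2032·1156)/(264·792) = 2348992/209088 = 11.23447
Risk in exposed = 2032/2296 = 0.88502; risk in unexposed = 792/1948 = 0.40657; RR = 2.17679
OR/RR = 11.23447 / 2.17679 = 5.16104
The outcome is not rare, so the OR lies further from 1 than the RR.

5.161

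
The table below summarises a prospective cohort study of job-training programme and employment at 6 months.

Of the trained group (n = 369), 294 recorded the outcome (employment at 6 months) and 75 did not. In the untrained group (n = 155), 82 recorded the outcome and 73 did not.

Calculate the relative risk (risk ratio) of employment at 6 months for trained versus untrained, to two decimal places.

1.51

From the description: a = 294, b = 75, c = 82, d = 73.
Risk in exposed = 294/369 = 0.79675; risk in unexposed = 82/155 = 0.52903.
RR = 0.79675 / 0.52903 = 1.50605
The risk among the exposed is 1.51 times that among the unexposed.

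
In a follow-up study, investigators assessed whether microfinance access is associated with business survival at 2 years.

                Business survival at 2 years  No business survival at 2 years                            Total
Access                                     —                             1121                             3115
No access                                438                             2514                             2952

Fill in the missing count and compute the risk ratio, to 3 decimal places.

4.314

The missing cell is in the exposed row: 3115 − 1121 = 1994.
So a = 1994, b = 1121, c = 438, d = 2514.
RR = [a/(a+b)] / [c/(c+d)] = (1994/3115) / (438/2952) = 0.64013/0.14837 = 4.31429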